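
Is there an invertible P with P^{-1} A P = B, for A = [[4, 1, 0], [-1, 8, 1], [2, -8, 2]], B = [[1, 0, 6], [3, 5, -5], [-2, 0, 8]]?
Yes.

Two matrices over a field are similar if and only if they have the same invariant factors.

Both A and B have characteristic polynomial (x - 5)^2(x - 4) and minimal polynomial (x - 5)^2(x - 4). Computing further, both have invariant factors (x - 5)^2(x - 4). Hence A and B are similar.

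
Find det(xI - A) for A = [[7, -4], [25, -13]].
xI - A = [[x - 7, 4], [-25, x + 13]].

Expanding det(xI - A) along the first row:
det(xI - A) = + (x - 7)·det([[x + 13]]) - (4)·det([[-25]]).

Evaluating gives χ_A(x) = x^2 + 6x + 9 = (x + 3)^2.

χ_A(x) = (x + 3)^2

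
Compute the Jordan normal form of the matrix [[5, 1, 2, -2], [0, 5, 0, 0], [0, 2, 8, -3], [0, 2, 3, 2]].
J = [[5, 1, 0, 0], [0, 5, 0, 0], [0, 0, 5, 1], [0, 0, 0, 5]]

The characteristic polynomial is det(xI - A) = (x - 5)^4, so the eigenvalues are 5 (algebraic multiplicity 4).

For λ = 5: rank(A - 5I) = 2, rank((A - 5I)^2) = 0. The eigenspace has dimension 4 - 2 = 2, so there are 2 Jordan blocks; the rank sequence gives block sizes [2, 2].

Assembling the blocks gives the Jordan form J above.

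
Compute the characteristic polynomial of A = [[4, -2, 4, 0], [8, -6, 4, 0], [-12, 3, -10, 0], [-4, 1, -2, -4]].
xI - A = [[x - 4, 2, -4, 0], [-8, x + 6, -4, 0], [12, -3, x + 10, 0], [4, -1, 2, x + 4]].

Expanding det(xI - A) along the first row:
det(xI - A) = + (x - 4)·det([[x + 6, -4, 0], [-3, x + 10, 0], [-1, 2, x + 4]]) - (2)·det([[-8, -4, 0], [12, x + 10, 0], [4, 2, x + 4]]) + (-4)·det([[-8, x + 6, 0], [12, -3, 0], [4, -1, x + 4]]) - (0)·det([[-8, x + 6, -4], [12, -3, x + 10], [4, -1, 2]]).

Evaluating gives χ_A(x) = x^4 + 16x^3 + 96x^2 + 256x + 256 = (x + 4)^4.

χ_A(x) = (x + 4)^4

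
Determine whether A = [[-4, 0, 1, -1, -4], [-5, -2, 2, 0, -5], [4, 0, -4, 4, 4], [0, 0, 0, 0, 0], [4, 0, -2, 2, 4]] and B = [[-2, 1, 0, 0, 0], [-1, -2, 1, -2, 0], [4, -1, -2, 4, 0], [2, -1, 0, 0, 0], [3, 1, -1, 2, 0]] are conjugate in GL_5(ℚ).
Two matrices over a field are similar if and only if they have the same invariant factors.

Both A and B have characteristic polynomial x^2(x + 2)^3 and minimal polynomial x(x + 2)^3. Computing further, both have invariant factors x, x(x + 2)^3. Hence A and B are similar.

Yes.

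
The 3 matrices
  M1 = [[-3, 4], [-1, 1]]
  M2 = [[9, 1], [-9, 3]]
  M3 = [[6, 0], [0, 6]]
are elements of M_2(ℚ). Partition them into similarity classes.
Characteristic polynomials: χ_{M1} = (x + 1)^2, χ_{M2} = (x - 6)^2, χ_{M3} = (x - 6)^2.

{M1}: invariant factors (x + 1)^2.

{M2}: invariant factors (x - 6)^2.

{M3}: invariant factors x - 6, x - 6.

Matrices are similar if and only if their invariant-factor lists agree; the partition into similarity classes is {M1}, {M2}, {M3}.

3 classes: {M1}, {M2}, {M3}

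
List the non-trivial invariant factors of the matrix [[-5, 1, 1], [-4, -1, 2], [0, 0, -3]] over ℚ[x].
x + 3, (x + 3)^2

The Jordan structure of A has elementary divisors (x + 3)^2, (x + 3). Arranging the block sizes at each eigenvalue in decreasing order and taking row products gives the invariant factors.

Invariant factors (smallest first, each dividing the next): x + 3, (x + 3)^2.

Check: the last factor (x + 3)^2 is the minimal polynomial, and the product (x + 3)^3 is the characteristic polynomial.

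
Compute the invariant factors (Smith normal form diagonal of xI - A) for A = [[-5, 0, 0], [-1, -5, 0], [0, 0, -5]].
x + 5, (x + 5)^2

The Jordan structure of A has elementary divisors (x + 5)^2, (x + 5). Arranging the block sizes at each eigenvalue in decreasing order and taking row products gives the invariant factors.

Invariant factors (smallest first, each dividing the next): x + 5, (x + 5)^2.

Check: the last factor (x + 5)^2 is the minimal polynomial, and the product (x + 5)^3 is the characteristic polynomial.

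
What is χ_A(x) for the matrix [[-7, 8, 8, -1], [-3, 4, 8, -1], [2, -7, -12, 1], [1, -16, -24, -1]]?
χ_A(x) = (x + 4)^4

xI - A = [[x + 7, -8, -8, 1], [3, x - 4, -8, 1], [-2, 7, x + 12, -1], [-1, 16, 24, x + 1]].

Expanding det(xI - A) along the first row:
det(xI - A) = + (x + 7)·det([[x - 4, -8, 1], [7, x + 12, -1], [16, 24, x + 1]]) - (-8)·det([[3, -8, 1], [-2, x + 12, -1], [-1, 24, x + 1]]) + (-8)·det([[3, x - 4, 1], [-2, 7, -1], [-1, 16, x + 1]]) - (1)·det([[3, x - 4, -8], [-2, 7, x + 12], [-1, 16, 24]]).

Evaluating gives χ_A(x) = x^4 + 16x^3 + 96x^2 + 256x + 256 = (x + 4)^4.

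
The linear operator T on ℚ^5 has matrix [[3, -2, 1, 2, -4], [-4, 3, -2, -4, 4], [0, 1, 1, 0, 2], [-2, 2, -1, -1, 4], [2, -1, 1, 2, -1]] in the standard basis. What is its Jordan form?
J = [[1, 1, 0, 0, 0], [0, 1, 1, 0, 0], [0, 0, 1, 0, 0], [0, 0, 0, 1, 0], [0, 0, 0, 0, 1]]

The characteristic polynomial is det(xI - A) = (x - 1)^5, so the eigenvalues are 1 (algebraic multiplicity 5).

For λ = 1: rank(A - I) = 2, rank((A - I)^2) = 1, rank((A - I)^3) = 0. The eigenspace has dimension 5 - 2 = 3, so there are 3 Jordan blocks; the rank sequence gives block sizes [3, 1, 1].

Assembling the blocks gives the Jordan form J above.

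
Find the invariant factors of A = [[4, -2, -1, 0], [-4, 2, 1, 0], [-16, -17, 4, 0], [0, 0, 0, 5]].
x - 5, x(x - 5)^2

The Jordan structure of A has elementary divisors x, (x - 5)^2, (x - 5). Arranging the block sizes at each eigenvalue in decreasing order and taking row products gives the invariant factors.

Invariant factors (smallest first, each dividing the next): x - 5, x(x - 5)^2.

Check: the last factor x(x - 5)^2 is the minimal polynomial, and the product x(x - 5)^3 is the characteristic polynomial.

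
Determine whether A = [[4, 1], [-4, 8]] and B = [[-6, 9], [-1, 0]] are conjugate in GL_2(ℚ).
trace(A) = 12 but trace(B) = -6. The trace is a similarity invariant, so A and B are not similar.

No.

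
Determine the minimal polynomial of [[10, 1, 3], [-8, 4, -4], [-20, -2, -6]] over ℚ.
The characteristic polynomial factors as x(x - 4)^2. The minimal polynomial is ∏(x - λ)^{k_λ} where k_λ is the size of the largest Jordan block at λ.

For λ = 0: rank(A) = 2, and the largest Jordan block has size 1 (the smallest k with rank(A^k) = rank(A^(k+1))).
For λ = 4: rank(A - 4I) = 2, and the largest Jordan block has size 2 (the smallest k with rank((A - 4I)^k) = rank((A - 4I)^(k+1))).

So m_A(x) = x(x - 4)^2.

m_A(x) = x(x - 4)^2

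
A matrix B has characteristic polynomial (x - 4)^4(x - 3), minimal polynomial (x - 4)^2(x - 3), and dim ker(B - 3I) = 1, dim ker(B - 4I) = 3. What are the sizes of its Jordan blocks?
λ = 3: algebraic multiplicity 1 (exponent in χ_B), largest block size 1 (exponent in m_B), 1 block (geometric multiplicity). This forces block sizes [1].
λ = 4: algebraic multiplicity 4 (exponent in χ_B), largest block size 2 (exponent in m_B), 3 blocks (geometric multiplicity). These force block sizes [2, 1, 1].

Jordan blocks: (3, 1), (4, 2), (4, 1), (4, 1)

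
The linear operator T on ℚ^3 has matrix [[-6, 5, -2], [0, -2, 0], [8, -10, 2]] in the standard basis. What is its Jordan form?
The characteristic polynomial is det(xI - A) = (x + 2)^3, so the eigenvalues are -2 (algebraic multiplicity 3).

For λ = -2: rank(A + 2I) = 1, rank((A + 2I)^2) = 0. The eigenspace has dimension 3 - 1 = 2, so there are 2 Jordan blocks; the rank sequence gives block sizes [2, 1].

Assembling the blocks gives the Jordan form J above.

J = [[-2, 1, 0], [0, -2, 0], [0, 0, -2]]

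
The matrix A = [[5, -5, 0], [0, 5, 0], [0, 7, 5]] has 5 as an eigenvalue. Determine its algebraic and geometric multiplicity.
algebraic multiplicity 3, geometric multiplicity 2

The characteristic polynomial is (x - 5)^3, so the factor x - 5 appears with exponent 3: the algebraic multiplicity is 3.

rank(A - 5I) = 1, so the eigenspace has dimension 3 - 1 = 2: the geometric multiplicity is 2.

Since 2 < 3, A is not diagonalizable.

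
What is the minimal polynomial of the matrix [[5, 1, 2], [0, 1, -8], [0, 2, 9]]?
m_A(x) = (x - 5)^2

The characteristic polynomial factors as (x - 5)^3. The minimal polynomial is ∏(x - λ)^{k_λ} where k_λ is the size of the largest Jordan block at λ.

For λ = 5: rank(A - 5I) = 1, and the largest Jordan block has size 2 (the smallest k with rank((A - 5I)^k) = rank((A - 5I)^(k+1))).

So m_A(x) = (x - 5)^2.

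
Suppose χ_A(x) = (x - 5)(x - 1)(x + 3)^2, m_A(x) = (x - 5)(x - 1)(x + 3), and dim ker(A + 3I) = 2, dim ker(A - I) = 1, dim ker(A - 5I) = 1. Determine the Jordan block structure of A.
λ = -3: algebraic multiplicity 2 (exponent in χ_A), largest block size 1 (exponent in m_A), 2 blocks (geometric multiplicity). These force block sizes [1, 1].
λ = 1: algebraic multiplicity 1 (exponent in χ_A), largest block size 1 (exponent in m_A), 1 block (geometric multiplicity). This forces block sizes [1].
λ = 5: algebraic multiplicity 1 (exponent in χ_A), largest block size 1 (exponent in m_A), 1 block (geometric multiplicity). This forces block sizes [1].

Jordan blocks: (-3, 1), (-3, 1), (1, 1), (5, 1)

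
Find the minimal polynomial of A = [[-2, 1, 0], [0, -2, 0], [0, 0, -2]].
The characteristic polynomial factors as (x + 2)^3. The minimal polynomial is ∏(x - λ)^{k_λ} where k_λ is the size of the largest Jordan block at λ.

For λ = -2: rank(A + 2I) = 1, and the largest Jordan block has size 2 (the smallest k with rank((A + 2I)^k) = rank((A + 2I)^(k+1))).

So m_A(x) = (x + 2)^2.

m_A(x) = (x + 2)^2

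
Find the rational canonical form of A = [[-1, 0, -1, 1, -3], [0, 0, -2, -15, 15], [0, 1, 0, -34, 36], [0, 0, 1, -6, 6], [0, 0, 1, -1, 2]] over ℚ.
The invariant factors of A (the non-unit diagonal entries of the Smith normal form of xI - A over ℚ[x]) are x + 1, (x - 3)(x + 1)(x + 3)^2, each dividing the next. The characteristic polynomial is their product, (x - 3)(x + 1)^2(x + 3)^2.

The rational canonical form is the block-diagonal matrix of companion matrices C(f_i):
R = [[-1, 0, 0, 0, 0], [0, 0, 0, 0, 27], [0, 1, 0, 0, 36], [0, 0, 1, 0, 6], [0, 0, 0, 1, -4]].

R = [[-1, 0, 0, 0, 0], [0, 0, 0, 0, 27], [0, 1, 0, 0, 36], [0, 0, 1, 0, 6], [0, 0, 0, 1, -4]]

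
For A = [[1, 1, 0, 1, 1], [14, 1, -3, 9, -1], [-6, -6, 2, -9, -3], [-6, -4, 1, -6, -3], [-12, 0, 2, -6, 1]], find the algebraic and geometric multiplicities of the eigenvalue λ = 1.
The characteristic polynomial is (x - 1)^2(x + 1)^3, so the factor x - 1 appears with exponent 2: the algebraic multiplicity is 2.

rank(A - I) = 4, so the eigenspace has dimension 5 - 4 = 1: the geometric multiplicity is 1.

Since 1 < 2, A is not diagonalizable.

algebraic multiplicity 2, geometric multiplicity 1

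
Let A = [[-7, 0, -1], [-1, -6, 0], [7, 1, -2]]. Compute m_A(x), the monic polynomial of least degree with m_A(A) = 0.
m_A(x) = (x + 5)^3

The characteristic polynomial factors as (x + 5)^3. The minimal polynomial is ∏(x - λ)^{k_λ} where k_λ is the size of the largest Jordan block at λ.

For λ = -5: rank(A + 5I) = 2, and the largest Jordan block has size 3 (the smallest k with rank((A + 5I)^k) = rank((A + 5I)^(k+1))).

So m_A(x) = (x + 5)^3.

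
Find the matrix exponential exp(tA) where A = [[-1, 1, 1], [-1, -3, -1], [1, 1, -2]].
A has Jordan form J = [[-2, 1, 0], [0, -2, 1], [0, 0, -2]] with A = PJP^{-1}, so e^{tA} = P e^{tJ} P^{-1}.

For a Jordan block J_k(λ), e^{tJ_k(λ)} = e^{λt} · (I + tN + t^2 N^2/2! + ... + t^{k-1} N^{k-1}/(k-1)!) where N is the nilpotent superdiagonal part.

Assembling the blocks and conjugating back gives the entries of e^{tA} as shown above.

e^{tA} = [[(t^2/2 + t + 1)*e^{-2*t}, t*(t + 2)*e^{-2*t}/2, t*e^{-2*t}], [t*(-t - 2)*e^{-2*t}/2, (-t^2/2 - t + 1)*e^{-2*t}, -t*e^{-2*t}], [t*e^{-2*t}, t*e^{-2*t}, e^{-2*t}]]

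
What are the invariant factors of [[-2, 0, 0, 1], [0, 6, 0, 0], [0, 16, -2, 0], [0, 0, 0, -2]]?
The Jordan structure of A has elementary divisors (x + 2)^2, (x + 2), (x - 6). Arranging the block sizes at each eigenvalue in decreasing order and taking row products gives the invariant factors.

Invariant factors (smallest first, each dividing the next): x + 2, (x - 6)(x + 2)^2.

Check: the last factor (x - 6)(x + 2)^2 is the minimal polynomial, and the product (x - 6)(x + 2)^3 is the characteristic polynomial.

x + 2, (x - 6)(x + 2)^2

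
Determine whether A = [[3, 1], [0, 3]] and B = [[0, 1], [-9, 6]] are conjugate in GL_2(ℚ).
Yes.

Two matrices over a field are similar if and only if they have the same invariant factors.

Both A and B have characteristic polynomial (x - 3)^2 and minimal polynomial (x - 3)^2. Computing further, both have invariant factors (x - 3)^2. Hence A and B are similar.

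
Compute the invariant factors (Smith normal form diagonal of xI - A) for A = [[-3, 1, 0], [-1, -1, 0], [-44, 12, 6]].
(x - 6)(x + 2)^2

The Jordan structure of A has elementary divisors (x + 2)^2, (x - 6). Arranging the block sizes at each eigenvalue in decreasing order and taking row products gives the invariant factors.

Invariant factors (smallest first, each dividing the next): (x - 6)(x + 2)^2.

Check: the last factor (x - 6)(x + 2)^2 is the minimal polynomial, and the product (x - 6)(x + 2)^2 is the characteristic polynomial.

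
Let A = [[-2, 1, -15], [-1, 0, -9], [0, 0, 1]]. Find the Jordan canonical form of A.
The characteristic polynomial is det(xI - A) = (x - 1)(x + 1)^2, so the eigenvalues are -1 (algebraic multiplicity 2), 1 (algebraic multiplicity 1).

For λ = -1: rank(A + I) = 2, rank((A + I)^2) = 1. The eigenspace has dimension 3 - 2 = 1, so there is 1 Jordan block; the rank sequence gives block sizes [2].

For λ = 1: algebraic multiplicity 1 gives one 1×1 block.

Assembling the blocks gives the Jordan form J above.

J = [[-1, 1, 0], [0, -1, 0], [0, 0, 1]]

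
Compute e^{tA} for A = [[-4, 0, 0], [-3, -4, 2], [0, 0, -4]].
e^{tA} = [[e^{-4*t}, 0, 0], [-3*t*e^{-4*t}, e^{-4*t}, 2*t*e^{-4*t}], [0, 0, e^{-4*t}]]

A has Jordan form J = [[-4, 1, 0], [0, -4, 0], [0, 0, -4]] with A = PJP^{-1}, so e^{tA} = P e^{tJ} P^{-1}.

For a Jordan block J_k(λ), e^{tJ_k(λ)} = e^{λt} · (I + tN + t^2 N^2/2! + ... + t^{k-1} N^{k-1}/(k-1)!) where N is the nilpotent superdiagonal part.

Assembling the blocks and conjugating back gives the entries of e^{tA} as shown above.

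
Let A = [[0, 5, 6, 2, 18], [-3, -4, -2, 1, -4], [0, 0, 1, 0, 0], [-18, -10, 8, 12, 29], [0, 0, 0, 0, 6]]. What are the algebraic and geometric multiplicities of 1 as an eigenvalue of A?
algebraic multiplicity 3, geometric multiplicity 2

The characteristic polynomial is (x - 6)^2(x - 1)^3, so the factor x - 1 appears with exponent 3: the algebraic multiplicity is 3.

rank(A - I) = 3, so the eigenspace has dimension 5 - 3 = 2: the geometric multiplicity is 2.

Since 2 < 3, A is not diagonalizable.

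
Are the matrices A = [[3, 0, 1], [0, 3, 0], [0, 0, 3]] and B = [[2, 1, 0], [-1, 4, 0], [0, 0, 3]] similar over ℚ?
Two matrices over a field are similar if and only if they have the same invariant factors.

Both A and B have characteristic polynomial (x - 3)^3 and minimal polynomial (x - 3)^2. Computing further, both have invariant factors x - 3, (x - 3)^2. Hence A and B are similar.

Yes.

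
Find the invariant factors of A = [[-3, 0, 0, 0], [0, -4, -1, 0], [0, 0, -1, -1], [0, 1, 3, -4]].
The Jordan structure of A has elementary divisors (x + 3)^3, (x + 3). Arranging the block sizes at each eigenvalue in decreasing order and taking row products gives the invariant factors.

Invariant factors (smallest first, each dividing the next): x + 3, (x + 3)^3.

Check: the last factor (x + 3)^3 is the minimal polynomial, and the product (x + 3)^4 is the characteristic polynomial.

x + 3, (x + 3)^3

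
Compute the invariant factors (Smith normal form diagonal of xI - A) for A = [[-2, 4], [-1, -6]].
The Jordan structure of A has elementary divisors (x + 4)^2. Arranging the block sizes at each eigenvalue in decreasing order and taking row products gives the invariant factors.

Invariant factors (smallest first, each dividing the next): (x + 4)^2.

Check: the last factor (x + 4)^2 is the minimal polynomial, and the product (x + 4)^2 is the characteristic polynomial.

(x + 4)^2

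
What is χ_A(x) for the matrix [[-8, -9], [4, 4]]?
χ_A(x) = (x + 2)^2

xI - A = [[x + 8, 9], [-4, x - 4]].

Expanding det(xI - A) along the first row:
det(xI - A) = + (x + 8)·det([[x - 4]]) - (9)·det([[-4]]).

Evaluating gives χ_A(x) = x^2 + 4x + 4 = (x + 2)^2.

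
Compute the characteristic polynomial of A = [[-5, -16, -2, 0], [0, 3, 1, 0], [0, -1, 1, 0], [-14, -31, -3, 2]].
xI - A = [[x + 5, 16, 2, 0], [0, x - 3, -1, 0], [0, 1, x - 1, 0], [14, 31, 3, x - 2]].

Expanding det(xI - A) along the first row:
det(xI - A) = + (x + 5)·det([[x - 3, -1, 0], [1, x - 1, 0], [31, 3, x - 2]]) - (16)·det([[0, -1, 0], [0, x - 1, 0], [14, 3, x - 2]]) + (2)·det([[0, x - 3, 0], [0, 1, 0], [14, 31, x - 2]]) - (0)·det([[0, x - 3, -1], [0, 1, x - 1], [14, 31, 3]]).

Evaluating gives χ_A(x) = x^4 - x^3 - 18x^2 + 52x - 40 = (x - 2)^3(x + 5).

χ_A(x) = (x - 2)^3(x + 5)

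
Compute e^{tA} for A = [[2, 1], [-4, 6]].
A has Jordan form J = [[4, 1], [0, 4]] with A = PJP^{-1}, so e^{tA} = P e^{tJ} P^{-1}.

For a Jordan block J_k(λ), e^{tJ_k(λ)} = e^{λt} · (I + tN + t^2 N^2/2! + ... + t^{k-1} N^{k-1}/(k-1)!) where N is the nilpotent superdiagonal part.

Assembling the blocks and conjugating back gives the entries of e^{tA} as shown above.

e^{tA} = [[(1 - 2*t)*e^{4*t}, t*e^{4*t}], [-4*t*e^{4*t}, (2*t + 1)*e^{4*t}]]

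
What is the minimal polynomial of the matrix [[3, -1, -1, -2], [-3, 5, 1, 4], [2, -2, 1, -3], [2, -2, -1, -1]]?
m_A(x) = (x - 2)^3

The characteristic polynomial factors as (x - 2)^4. The minimal polynomial is ∏(x - λ)^{k_λ} where k_λ is the size of the largest Jordan block at λ.

For λ = 2: rank(A - 2I) = 2, and the largest Jordan block has size 3 (the smallest k with rank((A - 2I)^k) = rank((A - 2I)^(k+1))).

So m_A(x) = (x - 2)^3.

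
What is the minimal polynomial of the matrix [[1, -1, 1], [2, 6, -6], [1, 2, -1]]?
The characteristic polynomial factors as (x - 2)^3. The minimal polynomial is ∏(x - λ)^{k_λ} where k_λ is the size of the largest Jordan block at λ.

For λ = 2: rank(A - 2I) = 2, and the largest Jordan block has size 3 (the smallest k with rank((A - 2I)^k) = rank((A - 2I)^(k+1))).

So m_A(x) = (x - 2)^3.

m_A(x) = (x - 2)^3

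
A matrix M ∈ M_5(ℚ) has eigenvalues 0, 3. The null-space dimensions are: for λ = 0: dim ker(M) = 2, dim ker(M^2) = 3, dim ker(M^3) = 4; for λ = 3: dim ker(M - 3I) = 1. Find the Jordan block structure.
λ = 0: successive nullity increments [2, 1, 1] count blocks of size ≥ k; block sizes are [3, 1].
λ = 3: successive nullity increments [1] count blocks of size ≥ k; block sizes are [1].

Jordan blocks: (0, 3), (0, 1), (3, 1)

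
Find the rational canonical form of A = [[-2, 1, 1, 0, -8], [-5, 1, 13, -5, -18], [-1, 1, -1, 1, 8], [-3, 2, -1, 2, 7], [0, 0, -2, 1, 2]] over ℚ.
R = [[0, 0, 0, 0, 32], [1, 0, 0, 0, -16], [0, 1, 0, 0, 16], [0, 0, 1, 0, -8], [0, 0, 0, 1, 2]]

The invariant factors of A (the non-unit diagonal entries of the Smith normal form of xI - A over ℚ[x]) are (x - 2)(x^2 + 4)^2, each dividing the next. The characteristic polynomial is their product, (x - 2)(x^2 + 4)^2.

The rational canonical form is the block-diagonal matrix of companion matrices C(f_i):
R = [[0, 0, 0, 0, 32], [1, 0, 0, 0, -16], [0, 1, 0, 0, 16], [0, 0, 1, 0, -8], [0, 0, 0, 1, 2]].

Note the characteristic polynomial does not split into linear factors over ℚ, so A has no Jordan form over ℚ; the rational canonical form exists over any field.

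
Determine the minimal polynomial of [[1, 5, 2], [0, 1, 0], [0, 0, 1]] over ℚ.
m_A(x) = (x - 1)^2

The characteristic polynomial factors as (x - 1)^3. The minimal polynomial is ∏(x - λ)^{k_λ} where k_λ is the size of the largest Jordan block at λ.

For λ = 1: rank(A - I) = 1, and the largest Jordan block has size 2 (the smallest k with rank((A - I)^k) = rank((A - I)^(k+1))).

So m_A(x) = (x - 1)^2.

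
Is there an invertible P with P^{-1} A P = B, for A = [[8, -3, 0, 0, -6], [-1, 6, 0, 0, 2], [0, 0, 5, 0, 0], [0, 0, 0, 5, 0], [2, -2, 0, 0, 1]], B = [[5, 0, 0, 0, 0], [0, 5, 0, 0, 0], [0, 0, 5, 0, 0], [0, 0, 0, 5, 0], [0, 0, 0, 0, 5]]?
No.

Both have characteristic polynomial (x - 5)^5, but the minimal polynomial of A is (x - 5)^2 while the minimal polynomial of B is x - 5. The minimal polynomial is a similarity invariant, so A and B are not similar.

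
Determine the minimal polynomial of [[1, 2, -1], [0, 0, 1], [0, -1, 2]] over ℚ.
m_A(x) = (x - 1)^3

The characteristic polynomial factors as (x - 1)^3. The minimal polynomial is ∏(x - λ)^{k_λ} where k_λ is the size of the largest Jordan block at λ.

For λ = 1: rank(A - I) = 2, and the largest Jordan block has size 3 (the smallest k with rank((A - I)^k) = rank((A - I)^(k+1))).

So m_A(x) = (x - 1)^3.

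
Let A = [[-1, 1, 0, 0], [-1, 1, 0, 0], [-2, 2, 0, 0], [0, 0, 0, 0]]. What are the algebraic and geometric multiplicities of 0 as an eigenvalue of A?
The characteristic polynomial is x^4, so the factor x appears with exponent 4: the algebraic multiplicity is 4.

rank(A) = 1, so the eigenspace has dimension 4 - 1 = 3: the geometric multiplicity is 3.

Since 3 < 4, A is not diagonalizable.

algebraic multiplicity 4, geometric multiplicity 3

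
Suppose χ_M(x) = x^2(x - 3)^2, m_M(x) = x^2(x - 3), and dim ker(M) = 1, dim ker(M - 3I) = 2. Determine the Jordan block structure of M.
λ = 0: algebraic multiplicity 2 (exponent in χ_M), largest block size 2 (exponent in m_M), 1 block (geometric multiplicity). This forces block sizes [2].
λ = 3: algebraic multiplicity 2 (exponent in χ_M), largest block size 1 (exponent in m_M), 2 blocks (geometric multiplicity). These force block sizes [1, 1].

Jordan blocks: (0, 2), (3, 1), (3, 1)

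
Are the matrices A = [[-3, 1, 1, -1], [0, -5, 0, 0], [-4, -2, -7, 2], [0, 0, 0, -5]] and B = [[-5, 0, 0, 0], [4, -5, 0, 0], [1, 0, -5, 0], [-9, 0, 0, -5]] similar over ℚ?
Yes.

Two matrices over a field are similar if and only if they have the same invariant factors.

Both A and B have characteristic polynomial (x + 5)^4 and minimal polynomial (x + 5)^2. Computing further, both have invariant factors x + 5, x + 5, (x + 5)^2. Hence A and B are similar.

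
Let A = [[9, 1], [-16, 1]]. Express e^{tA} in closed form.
A has Jordan form J = [[5, 1], [0, 5]] with A = PJP^{-1}, so e^{tA} = P e^{tJ} P^{-1}.

For a Jordan block J_k(λ), e^{tJ_k(λ)} = e^{λt} · (I + tN + t^2 N^2/2! + ... + t^{k-1} N^{k-1}/(k-1)!) where N is the nilpotent superdiagonal part.

Assembling the blocks and conjugating back gives the entries of e^{tA} as shown above.

e^{tA} = [[(4*t + 1)*e^{5*t}, t*e^{5*t}], [-16*t*e^{5*t}, (1 - 4*t)*e^{5*t}]]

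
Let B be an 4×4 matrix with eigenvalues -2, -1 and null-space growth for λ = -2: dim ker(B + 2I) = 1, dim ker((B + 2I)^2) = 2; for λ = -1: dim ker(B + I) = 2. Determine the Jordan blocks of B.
λ = -2: successive nullity increments [1, 1] count blocks of size ≥ k; block sizes are [2].
λ = -1: successive nullity increments [2] count blocks of size ≥ k; block sizes are [1, 1].

Jordan blocks: (-2, 2), (-1, 1), (-1, 1)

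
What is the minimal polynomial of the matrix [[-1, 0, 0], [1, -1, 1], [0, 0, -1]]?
m_A(x) = (x + 1)^2

The characteristic polynomial factors as (x + 1)^3. The minimal polynomial is ∏(x - λ)^{k_λ} where k_λ is the size of the largest Jordan block at λ.

For λ = -1: rank(A + I) = 1, and the largest Jordan block has size 2 (the smallest k with rank((A + I)^k) = rank((A + I)^(k+1))).

So m_A(x) = (x + 1)^2.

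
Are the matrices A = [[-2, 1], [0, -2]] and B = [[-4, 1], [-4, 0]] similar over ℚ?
Yes.

Two matrices over a field are similar if and only if they have the same invariant factors.

Both A and B have characteristic polynomial (x + 2)^2 and minimal polynomial (x + 2)^2. Computing further, both have invariant factors (x + 2)^2. Hence A and B are similar.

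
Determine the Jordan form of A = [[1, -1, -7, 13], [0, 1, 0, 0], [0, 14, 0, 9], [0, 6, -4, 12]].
J = [[1, 1, 0, 0], [0, 1, 0, 0], [0, 0, 6, 1], [0, 0, 0, 6]]

The characteristic polynomial is det(xI - A) = (x - 6)^2(x - 1)^2, so the eigenvalues are 1 (algebraic multiplicity 2), 6 (algebraic multiplicity 2).

For λ = 1: rank(A - I) = 3, rank((A - I)^2) = 2. The eigenspace has dimension 4 - 3 = 1, so there is 1 Jordan block; the rank sequence gives block sizes [2].

For λ = 6: rank(A - 6I) = 3, rank((A - 6I)^2) = 2. The eigenspace has dimension 4 - 3 = 1, so there is 1 Jordan block; the rank sequence gives block sizes [2].

Assembling the blocks gives the Jordan form J above.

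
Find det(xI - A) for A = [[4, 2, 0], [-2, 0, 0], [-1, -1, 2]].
χ_A(x) = (x - 2)^3

xI - A = [[x - 4, -2, 0], [2, x, 0], [1, 1, x - 2]].

Expanding det(xI - A) along the first row:
det(xI - A) = + (x - 4)·det([[x, 0], [1, x - 2]]) - (-2)·det([[2, 0], [1, x - 2]]) + (0)·det([[2, x], [1, 1]]).

Evaluating gives χ_A(x) = x^3 - 6x^2 + 12x - 8 = (x - 2)^3.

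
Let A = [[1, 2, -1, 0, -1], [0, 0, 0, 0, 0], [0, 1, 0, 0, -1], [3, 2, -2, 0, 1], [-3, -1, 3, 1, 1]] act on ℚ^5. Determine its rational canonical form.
The invariant factors of A (the non-unit diagonal entries of the Smith normal form of xI - A over ℚ[x]) are x - 1, x(x - 1)^2(x + 1), each dividing the next. The characteristic polynomial is their product, x(x - 1)^3(x + 1).

The rational canonical form is the block-diagonal matrix of companion matrices C(f_i):
R = [[1, 0, 0, 0, 0], [0, 0, 0, 0, 0], [0, 1, 0, 0, -1], [0, 0, 1, 0, 1], [0, 0, 0, 1, 1]].

R = [[1, 0, 0, 0, 0], [0, 0, 0, 0, 0], [0, 1, 0, 0, -1], [0, 0, 1, 0, 1], [0, 0, 0, 1, 1]]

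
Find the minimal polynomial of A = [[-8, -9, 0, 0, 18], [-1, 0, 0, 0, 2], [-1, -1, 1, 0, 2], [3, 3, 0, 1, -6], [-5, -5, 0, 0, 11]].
The characteristic polynomial factors as (x - 1)^5. The minimal polynomial is ∏(x - λ)^{k_λ} where k_λ is the size of the largest Jordan block at λ.

For λ = 1: rank(A - I) = 1, and the largest Jordan block has size 2 (the smallest k with rank((A - I)^k) = rank((A - I)^(k+1))).

So m_A(x) = (x - 1)^2.

m_A(x) = (x - 1)^2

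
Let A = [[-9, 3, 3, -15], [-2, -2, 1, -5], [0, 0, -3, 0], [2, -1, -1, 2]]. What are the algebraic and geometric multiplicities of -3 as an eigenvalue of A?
algebraic multiplicity 4, geometric multiplicity 3

The characteristic polynomial is (x + 3)^4, so the factor x + 3 appears with exponent 4: the algebraic multiplicity is 4.

rank(A + 3I) = 1, so the eigenspace has dimension 4 - 1 = 3: the geometric multiplicity is 3.

Since 3 < 4, A is not diagonalizable.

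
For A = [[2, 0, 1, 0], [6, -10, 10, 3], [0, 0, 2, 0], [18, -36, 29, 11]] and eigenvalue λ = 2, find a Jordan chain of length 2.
We seek v_1 ∈ ker((A - 2I)^2) \ ker(A - 2I), then set v_{i+1} = (A - 2I) v_i.

One such chain is v_1 = [[0, -1, 1, -7]]^T, v_2 = [[1, 1, 0, 2]]^T. Check: (A - 2I) v_2 = [[0, 0, 0, 0]]^T = 0.

v_1 = [[0, -1, 1, -7]]^T, v_2 = [[1, 1, 0, 2]]^T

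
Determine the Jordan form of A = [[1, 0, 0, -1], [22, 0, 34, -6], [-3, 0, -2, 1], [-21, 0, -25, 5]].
J = [[-2, 0, 0, 0], [0, 0, 0, 0], [0, 0, 3, 1], [0, 0, 0, 3]]

The characteristic polynomial is det(xI - A) = x(x - 3)^2(x + 2), so the eigenvalues are -2 (algebraic multiplicity 1), 0 (algebraic multiplicity 1), 3 (algebraic multiplicity 2).

For λ = -2: algebraic multiplicity 1 gives one 1×1 block.

For λ = 0: algebraic multiplicity 1 gives one 1×1 block.

For λ = 3: rank(A - 3I) = 3, rank((A - 3I)^2) = 2. The eigenspace has dimension 4 - 3 = 1, so there is 1 Jordan block; the rank sequence gives block sizes [2].

Assembling the blocks gives the Jordan form J above.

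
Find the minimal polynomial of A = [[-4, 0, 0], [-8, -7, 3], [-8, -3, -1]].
m_A(x) = (x + 4)^2

The characteristic polynomial factors as (x + 4)^3. The minimal polynomial is ∏(x - λ)^{k_λ} where k_λ is the size of the largest Jordan block at λ.

For λ = -4: rank(A + 4I) = 1, and the largest Jordan block has size 2 (the smallest k with rank((A + 4I)^k) = rank((A + 4I)^(k+1))).

So m_A(x) = (x + 4)^2.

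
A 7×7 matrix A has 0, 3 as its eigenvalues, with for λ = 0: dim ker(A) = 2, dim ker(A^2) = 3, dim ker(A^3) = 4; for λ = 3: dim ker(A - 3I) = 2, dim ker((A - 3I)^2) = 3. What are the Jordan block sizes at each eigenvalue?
Jordan blocks: (0, 3), (0, 1), (3, 2), (3, 1)

λ = 0: successive nullity increments [2, 1, 1] count blocks of size ≥ k; block sizes are [3, 1].
λ = 3: successive nullity increments [2, 1] count blocks of size ≥ k; block sizes are [2, 1].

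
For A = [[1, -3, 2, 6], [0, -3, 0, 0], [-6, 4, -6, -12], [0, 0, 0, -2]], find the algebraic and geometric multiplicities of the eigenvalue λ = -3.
algebraic multiplicity 2, geometric multiplicity 1

The characteristic polynomial is (x + 2)^2(x + 3)^2, so the factor x + 3 appears with exponent 2: the algebraic multiplicity is 2.

rank(A + 3I) = 3, so the eigenspace has dimension 4 - 3 = 1: the geometric multiplicity is 1.

Since 1 < 2, A is not diagonalizable.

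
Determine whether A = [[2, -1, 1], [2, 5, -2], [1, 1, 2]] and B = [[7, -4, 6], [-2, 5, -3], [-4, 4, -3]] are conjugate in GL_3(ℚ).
Yes.

Two matrices over a field are similar if and only if they have the same invariant factors.

Both A and B have characteristic polynomial (x - 3)^3 and minimal polynomial (x - 3)^2. Computing further, both have invariant factors x - 3, (x - 3)^2. Hence A and B are similar.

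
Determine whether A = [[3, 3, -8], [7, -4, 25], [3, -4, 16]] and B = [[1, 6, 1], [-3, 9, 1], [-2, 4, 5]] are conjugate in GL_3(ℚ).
Two matrices over a field are similar if and only if they have the same invariant factors.

Both A and B have characteristic polynomial (x - 5)^3 and minimal polynomial (x - 5)^3. Computing further, both have invariant factors (x - 5)^3. Hence A and B are similar.

Yes.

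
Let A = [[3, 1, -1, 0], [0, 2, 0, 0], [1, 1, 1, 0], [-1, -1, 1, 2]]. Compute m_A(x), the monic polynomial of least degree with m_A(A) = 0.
The characteristic polynomial factors as (x - 2)^4. The minimal polynomial is ∏(x - λ)^{k_λ} where k_λ is the size of the largest Jordan block at λ.

For λ = 2: rank(A - 2I) = 1, and the largest Jordan block has size 2 (the smallest k with rank((A - 2I)^k) = rank((A - 2I)^(k+1))).

So m_A(x) = (x - 2)^2.

m_A(x) = (x - 2)^2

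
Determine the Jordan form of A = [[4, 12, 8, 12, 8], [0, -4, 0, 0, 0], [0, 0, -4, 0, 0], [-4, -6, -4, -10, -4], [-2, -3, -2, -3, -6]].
J = [[-4, 1, 0, 0, 0], [0, -4, 0, 0, 0], [0, 0, -4, 0, 0], [0, 0, 0, -4, 0], [0, 0, 0, 0, -4]]

The characteristic polynomial is det(xI - A) = (x + 4)^5, so the eigenvalues are -4 (algebraic multiplicity 5).

For λ = -4: rank(A + 4I) = 1, rank((A + 4I)^2) = 0. The eigenspace has dimension 5 - 1 = 4, so there are 4 Jordan blocks; the rank sequence gives block sizes [2, 1, 1, 1].

Assembling the blocks gives the Jordan form J above.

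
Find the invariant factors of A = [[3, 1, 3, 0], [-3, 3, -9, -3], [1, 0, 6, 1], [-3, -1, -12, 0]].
The Jordan structure of A has elementary divisors (x - 3)^2, (x - 3)^2. Arranging the block sizes at each eigenvalue in decreasing order and taking row products gives the invariant factors.

Invariant factors (smallest first, each dividing the next): (x - 3)^2, (x - 3)^2.

Check: the last factor (x - 3)^2 is the minimal polynomial, and the product (x - 3)^4 is the characteristic polynomial.

(x - 3)^2, (x - 3)^2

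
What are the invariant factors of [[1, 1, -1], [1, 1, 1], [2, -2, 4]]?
The Jordan structure of A has elementary divisors (x - 2)^2, (x - 2). Arranging the block sizes at each eigenvalue in decreasing order and taking row products gives the invariant factors.

Invariant factors (smallest first, each dividing the next): x - 2, (x - 2)^2.

Check: the last factor (x - 2)^2 is the minimal polynomial, and the product (x - 2)^3 is the characteristic polynomial.

x - 2, (x - 2)^2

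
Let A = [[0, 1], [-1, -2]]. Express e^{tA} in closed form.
A has Jordan form J = [[-1, 1], [0, -1]] with A = PJP^{-1}, so e^{tA} = P e^{tJ} P^{-1}.

For a Jordan block J_k(λ), e^{tJ_k(λ)} = e^{λt} · (I + tN + t^2 N^2/2! + ... + t^{k-1} N^{k-1}/(k-1)!) where N is the nilpotent superdiagonal part.

Assembling the blocks and conjugating back gives the entries of e^{tA} as shown above.

e^{tA} = [[(t + 1)*e^{-t}, t*e^{-t}], [-t*e^{-t}, (1 - t)*e^{-t}]]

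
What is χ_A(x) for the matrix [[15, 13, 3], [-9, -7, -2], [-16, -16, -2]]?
χ_A(x) = (x - 2)^3

xI - A = [[x - 15, -13, -3], [9, x + 7, 2], [16, 16, x + 2]].

Expanding det(xI - A) along the first row:
det(xI - A) = + (x - 15)·det([[x + 7, 2], [16, x + 2]]) - (-13)·det([[9, 2], [16, x + 2]]) + (-3)·det([[9, x + 7], [16, 16]]).

Evaluating gives χ_A(x) = x^3 - 6x^2 + 12x - 8 = (x - 2)^3.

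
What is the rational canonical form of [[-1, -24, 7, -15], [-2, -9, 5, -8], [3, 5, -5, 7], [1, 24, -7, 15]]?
R = [[0, 0, 0, 0], [1, 0, 0, -2], [0, 1, 0, 4], [0, 0, 1, 0]]

The invariant factors of A (the non-unit diagonal entries of the Smith normal form of xI - A over ℚ[x]) are x(x^3 - 4x + 2), each dividing the next. The characteristic polynomial is their product, x(x^3 - 4x + 2).

The rational canonical form is the block-diagonal matrix of companion matrices C(f_i):
R = [[0, 0, 0, 0], [1, 0, 0, -2], [0, 1, 0, 4], [0, 0, 1, 0]].

Note the characteristic polynomial does not split into linear factors over ℚ, so A has no Jordan form over ℚ; the rational canonical form exists over any field.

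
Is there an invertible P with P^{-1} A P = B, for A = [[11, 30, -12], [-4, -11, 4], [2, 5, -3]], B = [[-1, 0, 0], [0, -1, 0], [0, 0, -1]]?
Both have characteristic polynomial (x + 1)^3, but the minimal polynomial of A is (x + 1)^2 while the minimal polynomial of B is x + 1. The minimal polynomial is a similarity invariant, so A and B are not similar.

No.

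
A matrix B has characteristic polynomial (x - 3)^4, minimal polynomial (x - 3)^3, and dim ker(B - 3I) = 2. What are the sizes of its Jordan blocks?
λ = 3: algebraic multiplicity 4 (exponent in χ_B), largest block size 3 (exponent in m_B), 2 blocks (geometric multiplicity). These force block sizes [3, 1].

Jordan blocks: (3, 3), (3, 1)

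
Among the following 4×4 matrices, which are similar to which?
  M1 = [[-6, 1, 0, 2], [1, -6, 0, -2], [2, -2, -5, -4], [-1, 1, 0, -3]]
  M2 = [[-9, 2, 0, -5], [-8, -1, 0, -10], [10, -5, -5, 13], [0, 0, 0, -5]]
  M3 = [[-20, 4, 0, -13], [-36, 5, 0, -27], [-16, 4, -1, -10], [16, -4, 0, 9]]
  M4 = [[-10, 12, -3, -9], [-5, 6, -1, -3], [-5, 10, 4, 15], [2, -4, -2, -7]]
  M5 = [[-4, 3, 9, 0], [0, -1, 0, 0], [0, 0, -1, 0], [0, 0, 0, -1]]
4 classes: {M1}, {M2}, {M3, M4}, {M5}

Characteristic polynomials: χ_{M1} = (x + 5)^4, χ_{M2} = (x + 5)^4, χ_{M3} = (x + 1)^3(x + 4), χ_{M4} = (x + 1)^3(x + 4), χ_{M5} = (x + 1)^3(x + 4).

{M1}: invariant factors x + 5, x + 5, (x + 5)^2.

{M2}: invariant factors (x + 5)^2, (x + 5)^2.

{M3, M4}: invariant factors x + 1, (x + 1)^2(x + 4).

{M5}: invariant factors x + 1, x + 1, (x + 1)(x + 4).

Matrices are similar if and only if their invariant-factor lists agree; the partition into similarity classes is {M1}, {M2}, {M3, M4}, {M5}.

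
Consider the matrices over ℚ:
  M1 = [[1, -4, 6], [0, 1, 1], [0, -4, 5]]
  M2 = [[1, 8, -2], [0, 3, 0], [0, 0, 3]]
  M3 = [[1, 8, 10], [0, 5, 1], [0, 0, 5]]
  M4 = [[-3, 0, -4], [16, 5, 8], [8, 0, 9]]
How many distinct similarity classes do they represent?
4 classes: {M1}, {M2}, {M3}, {M4}

Characteristic polynomials: χ_{M1} = (x - 3)^2(x - 1), χ_{M2} = (x - 3)^2(x - 1), χ_{M3} = (x - 5)^2(x - 1), χ_{M4} = (x - 5)^2(x - 1).

{M1}: invariant factors (x - 3)^2(x - 1).

{M2}: invariant factors x - 3, (x - 3)(x - 1).

{M3}: invariant factors (x - 5)^2(x - 1).

{M4}: invariant factors x - 5, (x - 5)(x - 1).

Matrices are similar if and only if their invariant-factor lists agree; the partition into similarity classes is {M1}, {M2}, {M3}, {M4}.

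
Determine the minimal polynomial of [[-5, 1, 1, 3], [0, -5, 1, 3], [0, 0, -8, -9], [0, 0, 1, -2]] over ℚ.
The characteristic polynomial factors as (x + 5)^4. The minimal polynomial is ∏(x - λ)^{k_λ} where k_λ is the size of the largest Jordan block at λ.

For λ = -5: rank(A + 5I) = 2, and the largest Jordan block has size 3 (the smallest k with rank((A + 5I)^k) = rank((A + 5I)^(k+1))).

So m_A(x) = (x + 5)^3.

m_A(x) = (x + 5)^3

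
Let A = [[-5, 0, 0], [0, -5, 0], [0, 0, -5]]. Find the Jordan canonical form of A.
J = [[-5, 0, 0], [0, -5, 0], [0, 0, -5]]

The characteristic polynomial is det(xI - A) = (x + 5)^3, so the eigenvalues are -5 (algebraic multiplicity 3).

For λ = -5: rank(A + 5I) = 0. The eigenspace has dimension 3 - 0 = 3, so there are 3 Jordan blocks; the rank sequence gives block sizes [1, 1, 1].

Assembling the blocks gives the Jordan form J above.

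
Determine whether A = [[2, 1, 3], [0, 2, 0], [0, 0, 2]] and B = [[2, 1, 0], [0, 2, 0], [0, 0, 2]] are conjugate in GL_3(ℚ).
Two matrices over a field are similar if and only if they have the same invariant factors.

Both A and B have characteristic polynomial (x - 2)^3 and minimal polynomial (x - 2)^2. Computing further, both have invariant factors x - 2, (x - 2)^2. Hence A and B are similar.

Yes.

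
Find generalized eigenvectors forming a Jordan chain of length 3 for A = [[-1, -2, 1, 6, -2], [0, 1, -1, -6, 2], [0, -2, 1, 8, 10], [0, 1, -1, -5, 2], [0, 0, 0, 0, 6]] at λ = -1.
v_1 = [[0, 0, 1, 0, 0]]^T, v_2 = [[1, -1, 2, -1, 0]]^T, v_3 = [[-2, 2, -2, 1, 0]]^T

We seek v_1 ∈ ker((A + I)^3) \ ker((A + I)^2), then set v_{i+1} = (A + I) v_i.

One such chain is v_1 = [[0, 0, 1, 0, 0]]^T, v_2 = [[1, -1, 2, -1, 0]]^T, v_3 = [[-2, 2, -2, 1, 0]]^T. Check: (A + I) v_3 = [[0, 0, 0, 0, 0]]^T = 0.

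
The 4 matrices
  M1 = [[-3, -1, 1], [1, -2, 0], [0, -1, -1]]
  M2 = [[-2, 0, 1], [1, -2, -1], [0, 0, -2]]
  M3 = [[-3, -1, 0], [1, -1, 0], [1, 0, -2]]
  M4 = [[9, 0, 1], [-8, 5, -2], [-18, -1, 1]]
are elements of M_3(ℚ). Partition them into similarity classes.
Characteristic polynomials: χ_{M1} = (x + 2)^3, χ_{M2} = (x + 2)^3, χ_{M3} = (x + 2)^3, χ_{M4} = (x - 5)^3.

{M1, M2, M3}: invariant factors (x + 2)^3.

{M4}: invariant factors (x - 5)^3.

Matrices are similar if and only if their invariant-factor lists agree; the partition into similarity classes is {M1, M2, M3}, {M4}.

2 classes: {M1, M2, M3}, {M4}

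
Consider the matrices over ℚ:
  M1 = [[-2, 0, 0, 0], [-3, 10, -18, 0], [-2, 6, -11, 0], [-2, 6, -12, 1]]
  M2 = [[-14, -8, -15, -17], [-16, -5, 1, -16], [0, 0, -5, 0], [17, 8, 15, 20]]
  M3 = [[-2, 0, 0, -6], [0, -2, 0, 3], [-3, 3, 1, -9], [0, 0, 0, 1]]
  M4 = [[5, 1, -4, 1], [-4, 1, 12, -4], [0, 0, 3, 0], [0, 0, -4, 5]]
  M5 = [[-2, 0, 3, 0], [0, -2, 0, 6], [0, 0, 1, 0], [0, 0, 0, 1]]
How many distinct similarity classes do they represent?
4 classes: {M1}, {M2}, {M3, M5}, {M4}

Characteristic polynomials: χ_{M1} = (x - 1)^2(x + 2)^2, χ_{M2} = (x - 3)^2(x + 5)^2, χ_{M3} = (x - 1)^2(x + 2)^2, χ_{M4} = (x - 5)(x - 3)^3, χ_{M5} = (x - 1)^2(x + 2)^2.

{M1}: invariant factors x - 1, (x - 1)(x + 2)^2.

{M2}: invariant factors (x - 3)^2(x + 5)^2.

{M3, M5}: invariant factors (x - 1)(x + 2), (x - 1)(x + 2).

{M4}: invariant factors x - 3, (x - 5)(x - 3)^2.

Matrices are similar if and only if their invariant-factor lists agree; the partition into similarity classes is {M1}, {M2}, {M3, M5}, {M4}.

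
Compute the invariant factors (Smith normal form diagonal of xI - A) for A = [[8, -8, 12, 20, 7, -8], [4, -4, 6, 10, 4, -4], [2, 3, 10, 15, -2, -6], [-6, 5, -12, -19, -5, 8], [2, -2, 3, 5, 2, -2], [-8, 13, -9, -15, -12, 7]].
x(x - 1), x(x - 1)^3

The Jordan structure of A has elementary divisors x, x, (x - 1)^3, (x - 1). Arranging the block sizes at each eigenvalue in decreasing order and taking row products gives the invariant factors.

Invariant factors (smallest first, each dividing the next): x(x - 1), x(x - 1)^3.

Check: the last factor x(x - 1)^3 is the minimal polynomial, and the product x^2(x - 1)^4 is the characteristic polynomial.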